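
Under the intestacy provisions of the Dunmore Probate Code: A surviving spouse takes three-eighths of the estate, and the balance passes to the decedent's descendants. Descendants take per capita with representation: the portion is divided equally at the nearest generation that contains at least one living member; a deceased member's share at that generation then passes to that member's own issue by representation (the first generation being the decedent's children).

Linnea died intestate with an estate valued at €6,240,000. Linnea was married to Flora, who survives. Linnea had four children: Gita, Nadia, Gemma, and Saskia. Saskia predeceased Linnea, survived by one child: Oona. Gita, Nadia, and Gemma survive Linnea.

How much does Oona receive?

Oona receives €975,000.

Flora takes three-eighths of €6,240,000 = €2,340,000. The remaining €3,900,000 passes to the descendants.
The descendants' portion (€3,900,000) is divided into 4 shares of €975,000: Gita, Nadia, and Gemma each take €975,000; Saskia's €975,000 share passes to Saskia's issue.
Saskia's share (€975,000) passes entirely to Oona.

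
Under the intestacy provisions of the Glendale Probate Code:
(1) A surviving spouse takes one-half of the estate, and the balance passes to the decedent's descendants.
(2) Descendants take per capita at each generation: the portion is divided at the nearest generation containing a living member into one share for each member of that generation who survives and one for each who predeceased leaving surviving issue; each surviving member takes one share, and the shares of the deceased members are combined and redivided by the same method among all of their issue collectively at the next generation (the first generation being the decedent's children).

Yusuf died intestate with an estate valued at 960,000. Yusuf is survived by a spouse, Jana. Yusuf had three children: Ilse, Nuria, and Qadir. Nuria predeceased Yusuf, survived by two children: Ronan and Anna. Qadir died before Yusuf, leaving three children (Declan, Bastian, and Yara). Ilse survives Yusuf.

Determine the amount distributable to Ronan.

Jana takes one-half of 960,000 = 480,000. The remaining 480,000 passes to the descendants.
The descendants' portion (480,000) is divided at the children's generation into 3 shares of 160,000. Ilse takes 160,000. The 2 shares of the deceased (Nuria and Qadir) are combined into a pool of 320,000.
That pool (320,000) is divided at the grandchildren's generation equally among Ronan, Anna, Declan, Bastian, and Yara: 64,000 each.

Ronan receives 64,000.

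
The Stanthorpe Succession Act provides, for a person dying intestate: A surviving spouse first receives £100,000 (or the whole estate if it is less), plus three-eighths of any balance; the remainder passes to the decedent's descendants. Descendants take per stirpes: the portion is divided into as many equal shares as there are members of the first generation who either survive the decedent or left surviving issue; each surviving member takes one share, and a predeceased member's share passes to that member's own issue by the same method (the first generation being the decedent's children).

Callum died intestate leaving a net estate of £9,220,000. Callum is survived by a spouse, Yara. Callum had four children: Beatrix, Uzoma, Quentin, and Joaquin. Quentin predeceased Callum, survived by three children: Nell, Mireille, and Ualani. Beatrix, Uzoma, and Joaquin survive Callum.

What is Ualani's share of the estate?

Yara first takes £100,000, leaving a balance of £9,120,000. Yara then takes three-eighths of the balance (£3,420,000), for a total of £3,520,000. The remaining £5,700,000 passes to the descendants.
The descendants' portion (£5,700,000) is divided into 4 shares of £1,425,000: Beatrix, Uzoma, and Joaquin each take £1,425,000; Quentin's £1,425,000 share passes to Quentin's issue.
Quentin's share (£1,425,000) is divided into 3 shares of £475,000: Nell, Mireille, and Ualani each take £475,000.

Ualani receives £475,000.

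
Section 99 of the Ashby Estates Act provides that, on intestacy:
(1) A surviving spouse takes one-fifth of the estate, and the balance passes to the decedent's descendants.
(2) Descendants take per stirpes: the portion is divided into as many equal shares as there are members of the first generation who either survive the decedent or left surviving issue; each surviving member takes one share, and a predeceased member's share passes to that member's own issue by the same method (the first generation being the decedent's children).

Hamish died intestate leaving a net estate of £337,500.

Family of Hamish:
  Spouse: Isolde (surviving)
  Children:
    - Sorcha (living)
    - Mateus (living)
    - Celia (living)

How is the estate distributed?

Isolde takes one-fifth of £337,500 = £67,500. The remaining £270,000 passes to the descendants.
The descendants' portion (£270,000) is divided into 3 shares of £90,000: Sorcha, Mateus, and Celia each take £90,000.

Isolde: £67,500; Sorcha: £90,000; Mateus: £90,000; Celia: £90,000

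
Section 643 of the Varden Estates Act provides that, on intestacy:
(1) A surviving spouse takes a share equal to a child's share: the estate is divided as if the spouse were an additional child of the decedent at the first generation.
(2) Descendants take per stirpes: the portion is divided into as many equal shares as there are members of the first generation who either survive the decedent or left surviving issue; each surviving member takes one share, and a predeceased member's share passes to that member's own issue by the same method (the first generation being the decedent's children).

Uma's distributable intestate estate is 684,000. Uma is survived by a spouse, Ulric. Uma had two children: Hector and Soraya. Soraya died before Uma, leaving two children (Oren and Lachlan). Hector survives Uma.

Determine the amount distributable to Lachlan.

Lachlan receives 114,000.

The spouse counts as an additional share at the children's level, so there are 3 primary shares of 228,000. Ulric takes one such share (228,000).
The children's combined portion (456,000) is divided into 2 shares of 228,000: Hector takes 228,000; Soraya's 228,000 share passes to Soraya's issue.
Soraya's share (228,000) is divided into 2 shares of 114,000: Oren and Lachlan each take 114,000.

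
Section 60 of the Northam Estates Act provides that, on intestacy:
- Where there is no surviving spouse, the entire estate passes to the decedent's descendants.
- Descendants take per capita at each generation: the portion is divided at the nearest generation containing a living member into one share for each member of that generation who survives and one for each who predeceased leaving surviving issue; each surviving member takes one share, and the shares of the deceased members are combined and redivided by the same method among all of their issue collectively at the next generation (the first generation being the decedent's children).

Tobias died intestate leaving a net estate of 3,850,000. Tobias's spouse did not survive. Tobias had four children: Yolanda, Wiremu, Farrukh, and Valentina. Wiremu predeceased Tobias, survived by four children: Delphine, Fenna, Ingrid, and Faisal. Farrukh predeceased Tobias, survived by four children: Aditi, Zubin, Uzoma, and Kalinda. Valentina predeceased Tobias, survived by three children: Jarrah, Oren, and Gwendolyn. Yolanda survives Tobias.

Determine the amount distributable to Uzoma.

The entire 3,850,000 passes to the descendants.
That amount (3,850,000) is divided at the children's generation into 4 shares of 962,500. Yolanda takes 962,500. The 3 shares of the deceased (Wiremu, Farrukh, and Valentina) are combined into a pool of 2,887,500.
That pool (2,887,500) is divided at the grandchildren's generation equally among Delphine, Fenna, Ingrid, Faisal, Aditi, Zubin, Uzoma, Kalinda, Jarrah, Oren, and Gwendolyn: 262,500 each.

Uzoma receives 262,500.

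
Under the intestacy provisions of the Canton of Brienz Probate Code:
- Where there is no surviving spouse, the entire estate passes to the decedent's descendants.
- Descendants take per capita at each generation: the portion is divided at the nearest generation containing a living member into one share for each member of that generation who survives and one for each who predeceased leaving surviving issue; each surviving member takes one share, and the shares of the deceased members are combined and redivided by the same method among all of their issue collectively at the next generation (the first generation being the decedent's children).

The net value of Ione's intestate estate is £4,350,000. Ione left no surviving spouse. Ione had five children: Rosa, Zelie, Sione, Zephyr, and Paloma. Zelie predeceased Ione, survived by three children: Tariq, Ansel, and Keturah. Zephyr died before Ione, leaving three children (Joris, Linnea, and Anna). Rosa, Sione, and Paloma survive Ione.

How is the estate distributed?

The entire £4,350,000 passes to the descendants.
That amount (£4,350,000) is divided at the children's generation into 5 shares of £870,000. Rosa, Sione, and Paloma each take £870,000. The 2 shares of the deceased (Zelie and Zephyr) are combined into a pool of £1,740,000.
That pool (£1,740,000) is divided at the grandchildren's generation equally among Tariq, Ansel, Keturah, Joris, Linnea, and Anna: £290,000 each.

Rosa: £870,000; Tariq: £290,000; Ansel: £290,000; Keturah: £290,000; Sione: £870,000; Joris: £290,000; Linnea: £290,000; Anna: £290,000; Paloma: £870,000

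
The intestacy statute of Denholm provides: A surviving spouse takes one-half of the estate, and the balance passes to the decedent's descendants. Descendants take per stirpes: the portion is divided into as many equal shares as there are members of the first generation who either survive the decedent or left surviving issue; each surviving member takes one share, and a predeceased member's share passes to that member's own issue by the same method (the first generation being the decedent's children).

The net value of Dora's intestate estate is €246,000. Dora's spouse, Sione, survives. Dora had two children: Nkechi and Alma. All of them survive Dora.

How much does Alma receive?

Alma receives €61,500.

Sione takes one-half of €246,000 = €123,000. The remaining €123,000 passes to the descendants.
The descendants' portion (€123,000) is divided into 2 shares of €61,500: Nkechi and Alma each take €61,500.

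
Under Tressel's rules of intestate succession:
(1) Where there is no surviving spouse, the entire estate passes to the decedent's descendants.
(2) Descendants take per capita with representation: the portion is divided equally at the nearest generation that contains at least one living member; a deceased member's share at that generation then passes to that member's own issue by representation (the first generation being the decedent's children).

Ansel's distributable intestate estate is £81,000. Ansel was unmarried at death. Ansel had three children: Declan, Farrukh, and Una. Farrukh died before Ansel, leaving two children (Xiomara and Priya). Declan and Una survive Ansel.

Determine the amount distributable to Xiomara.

The entire £81,000 passes to the descendants.
That amount (£81,000) is divided into 3 shares of £27,000: Declan and Una each take £27,000; Farrukh's £27,000 share passes to Farrukh's issue.
Farrukh's share (£27,000) is divided into 2 shares of £13,500: Xiomara and Priya each take £13,500.

Xiomara receives £13,500.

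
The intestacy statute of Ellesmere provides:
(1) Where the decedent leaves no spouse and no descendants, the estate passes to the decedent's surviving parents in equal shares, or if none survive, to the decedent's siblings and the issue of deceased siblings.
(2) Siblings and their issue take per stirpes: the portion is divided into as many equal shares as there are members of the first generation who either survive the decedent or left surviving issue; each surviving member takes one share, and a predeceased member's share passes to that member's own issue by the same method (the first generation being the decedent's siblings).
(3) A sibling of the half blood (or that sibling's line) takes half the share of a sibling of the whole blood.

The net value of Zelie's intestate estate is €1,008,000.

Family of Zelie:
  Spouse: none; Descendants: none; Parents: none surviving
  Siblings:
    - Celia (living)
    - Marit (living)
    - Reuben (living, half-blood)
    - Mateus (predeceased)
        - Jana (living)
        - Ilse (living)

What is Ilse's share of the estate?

The entire €1,008,000 passes to the siblings and their issue.
Counting each half-blood sibling's line as half a unit, there are 7/2 units in €1,008,000, so one unit is €288,000. Whole-blood lines (Celia, Marit, and Mateus) take €288,000 each; half-blood lines (Reuben) take €144,000 each.
Mateus's share (€288,000) is divided into 2 shares of €144,000: Jana and Ilse each take €144,000.

Ilse receives €144,000.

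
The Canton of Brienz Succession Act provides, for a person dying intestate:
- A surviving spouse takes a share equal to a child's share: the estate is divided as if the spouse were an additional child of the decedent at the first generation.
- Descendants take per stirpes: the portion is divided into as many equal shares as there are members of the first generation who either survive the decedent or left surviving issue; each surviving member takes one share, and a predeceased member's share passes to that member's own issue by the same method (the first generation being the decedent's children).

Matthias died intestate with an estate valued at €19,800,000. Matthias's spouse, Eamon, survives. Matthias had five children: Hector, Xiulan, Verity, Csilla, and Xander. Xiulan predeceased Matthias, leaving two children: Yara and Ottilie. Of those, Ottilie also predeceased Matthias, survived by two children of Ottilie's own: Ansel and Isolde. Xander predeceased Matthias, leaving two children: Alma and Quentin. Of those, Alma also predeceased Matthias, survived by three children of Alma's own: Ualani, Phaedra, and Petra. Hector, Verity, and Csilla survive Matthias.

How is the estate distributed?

Eamon: €3,300,000; Hector: €3,300,000; Yara: €1,650,000; Ansel: €825,000; Isolde: €825,000; Verity: €3,300,000; Csilla: €3,300,000; Ualani: €550,000; Phaedra: €550,000; Petra: €550,000; Quentin: €1,650,000

The spouse counts as an additional share at the children's level, so there are 6 primary shares of €3,300,000. Eamon takes one such share (€3,300,000).
The children's combined portion (€16,500,000) is divided into 5 shares of €3,300,000: Hector, Verity, and Csilla each take €3,300,000; Xiulan's €3,300,000 share passes to Xiulan's issue; Xander's €3,300,000 share passes to Xander's issue.
Xiulan's share (€3,300,000) is divided into 2 shares of €1,650,000: Yara takes €1,650,000; Ottilie's €1,650,000 share passes to Ottilie's issue.
Ottilie's share (€1,650,000) is divided into 2 shares of €825,000: Ansel and Isolde each take €825,000.
Xander's share (€3,300,000) is divided into 2 shares of €1,650,000: Quentin takes €1,650,000; Alma's €1,650,000 share passes to Alma's issue.
Alma's share (€1,650,000) is divided into 3 shares of €550,000: Ualani, Phaedra, and Petra each take €550,000.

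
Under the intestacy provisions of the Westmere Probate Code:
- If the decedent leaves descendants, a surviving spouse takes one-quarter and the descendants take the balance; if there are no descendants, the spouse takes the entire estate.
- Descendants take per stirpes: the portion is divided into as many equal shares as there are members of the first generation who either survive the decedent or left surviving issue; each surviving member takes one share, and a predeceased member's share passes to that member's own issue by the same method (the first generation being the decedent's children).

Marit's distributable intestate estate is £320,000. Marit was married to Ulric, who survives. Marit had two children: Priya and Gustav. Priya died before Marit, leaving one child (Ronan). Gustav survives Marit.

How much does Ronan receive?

Ronan receives £120,000.

Ulric takes one-quarter of £320,000 = £80,000. The remaining £240,000 passes to the descendants.
The descendants' portion (£240,000) is divided into 2 shares of £120,000: Gustav takes £120,000; Priya's £120,000 share passes to Priya's issue.
Priya's share (£120,000) passes entirely to Ronan.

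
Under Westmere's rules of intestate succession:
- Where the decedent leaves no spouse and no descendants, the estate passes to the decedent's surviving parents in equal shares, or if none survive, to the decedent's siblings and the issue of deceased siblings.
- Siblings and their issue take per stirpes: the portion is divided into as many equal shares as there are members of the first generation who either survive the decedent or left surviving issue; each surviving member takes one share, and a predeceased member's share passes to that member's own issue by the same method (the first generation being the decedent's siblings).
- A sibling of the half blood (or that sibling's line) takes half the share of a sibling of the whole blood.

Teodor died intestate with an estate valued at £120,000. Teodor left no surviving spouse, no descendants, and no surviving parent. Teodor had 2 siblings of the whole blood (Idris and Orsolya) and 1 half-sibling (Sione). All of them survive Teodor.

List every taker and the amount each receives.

Idris: £48,000; Orsolya: £48,000; Sione: £24,000

The entire £120,000 passes to the siblings and their issue.
Counting each half-blood sibling's line as half a unit, there are 5/2 units in £120,000, so one unit is £48,000. Whole-blood lines (Idris and Orsolya) take £48,000 each; half-blood lines (Sione) take £24,000 each.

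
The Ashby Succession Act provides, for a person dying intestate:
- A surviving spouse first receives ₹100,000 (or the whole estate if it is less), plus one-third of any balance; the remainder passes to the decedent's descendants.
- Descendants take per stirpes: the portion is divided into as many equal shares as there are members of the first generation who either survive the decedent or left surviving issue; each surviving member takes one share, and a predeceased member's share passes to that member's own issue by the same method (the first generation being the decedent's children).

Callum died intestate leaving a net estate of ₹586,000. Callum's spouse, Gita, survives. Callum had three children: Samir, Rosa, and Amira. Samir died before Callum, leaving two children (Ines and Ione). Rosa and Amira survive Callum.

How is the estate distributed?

Gita first takes ₹100,000, leaving a balance of ₹486,000. Gita then takes one-third of the balance (₹162,000), for a total of ₹262,000. The remaining ₹324,000 passes to the descendants.
The descendants' portion (₹324,000) is divided into 3 shares of ₹108,000: Rosa and Amira each take ₹108,000; Samir's ₹108,000 share passes to Samir's issue.
Samir's share (₹108,000) is divided into 2 shares of ₹54,000: Ines and Ione each take ₹54,000.

Gita: ₹262,000; Ines: ₹54,000; Ione: ₹54,000; Rosa: ₹108,000; Amira: ₹108,000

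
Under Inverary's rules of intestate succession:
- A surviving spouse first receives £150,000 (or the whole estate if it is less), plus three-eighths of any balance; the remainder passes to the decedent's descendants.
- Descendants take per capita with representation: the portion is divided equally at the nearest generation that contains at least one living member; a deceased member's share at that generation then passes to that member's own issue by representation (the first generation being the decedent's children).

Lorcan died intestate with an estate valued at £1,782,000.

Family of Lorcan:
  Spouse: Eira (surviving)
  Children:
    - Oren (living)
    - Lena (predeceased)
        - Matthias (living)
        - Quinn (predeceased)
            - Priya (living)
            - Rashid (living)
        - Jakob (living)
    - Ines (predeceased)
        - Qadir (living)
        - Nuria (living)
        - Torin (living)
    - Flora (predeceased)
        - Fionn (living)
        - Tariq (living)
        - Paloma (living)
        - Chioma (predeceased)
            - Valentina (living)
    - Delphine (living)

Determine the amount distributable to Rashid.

Eira first takes £150,000, leaving a balance of £1,632,000. Eira then takes three-eighths of the balance (£612,000), for a total of £762,000. The remaining £1,020,000 passes to the descendants.
The descendants' portion (£1,020,000) is divided into 5 shares of £204,000: Oren and Delphine each take £204,000; Lena's £204,000 share passes to Lena's issue; Ines's £204,000 share passes to Ines's issue; Flora's £204,000 share passes to Flora's issue.
Lena's share (£204,000) is divided into 3 shares of £68,000: Matthias and Jakob each take £68,000; Quinn's £68,000 share passes to Quinn's issue.
Quinn's share (£68,000) is divided into 2 shares of £34,000: Priya and Rashid each take £34,000.
Ines's share (£204,000) is divided into 3 shares of £68,000: Qadir, Nuria, and Torin each take £68,000.
Flora's share (£204,000) is divided into 4 shares of £51,000: Fionn, Tariq, and Paloma each take £51,000; Chioma's £51,000 share passes to Chioma's issue.
Chioma's share (£51,000) passes entirely to Valentina.

Rashid receives £34,000.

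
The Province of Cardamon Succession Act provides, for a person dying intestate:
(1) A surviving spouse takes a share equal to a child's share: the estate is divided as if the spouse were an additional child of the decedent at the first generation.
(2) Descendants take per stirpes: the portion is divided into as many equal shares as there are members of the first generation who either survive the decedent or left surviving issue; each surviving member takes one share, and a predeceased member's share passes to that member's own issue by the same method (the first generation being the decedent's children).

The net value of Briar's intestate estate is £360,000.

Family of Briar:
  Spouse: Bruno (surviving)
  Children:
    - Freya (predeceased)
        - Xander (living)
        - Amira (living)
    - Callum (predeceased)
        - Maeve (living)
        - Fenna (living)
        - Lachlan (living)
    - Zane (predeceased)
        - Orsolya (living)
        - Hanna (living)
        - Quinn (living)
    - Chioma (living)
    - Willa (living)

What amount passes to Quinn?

Quinn receives £20,000.

The spouse counts as an additional share at the children's level, so there are 6 primary shares of £60,000. Bruno takes one such share (£60,000).
The children's combined portion (£300,000) is divided into 5 shares of £60,000: Chioma and Willa each take £60,000; Freya's £60,000 share passes to Freya's issue; Callum's £60,000 share passes to Callum's issue; Zane's £60,000 share passes to Zane's issue.
Freya's share (£60,000) is divided into 2 shares of £30,000: Xander and Amira each take £30,000.
Callum's share (£60,000) is divided into 3 shares of £20,000: Maeve, Fenna, and Lachlan each take £20,000.
Zane's share (£60,000) is divided into 3 shares of £20,000: Orsolya, Hanna, and Quinn each take £20,000.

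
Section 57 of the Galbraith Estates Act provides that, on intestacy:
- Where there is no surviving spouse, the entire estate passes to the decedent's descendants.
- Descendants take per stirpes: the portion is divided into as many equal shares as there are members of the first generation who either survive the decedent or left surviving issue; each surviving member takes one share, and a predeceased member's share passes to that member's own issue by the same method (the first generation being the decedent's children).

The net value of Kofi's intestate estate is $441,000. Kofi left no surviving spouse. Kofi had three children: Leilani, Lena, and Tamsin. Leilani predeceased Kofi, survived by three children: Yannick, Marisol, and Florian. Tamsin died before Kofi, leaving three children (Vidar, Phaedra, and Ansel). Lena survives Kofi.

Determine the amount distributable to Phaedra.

Phaedra receives $49,000.

The entire $441,000 passes to the descendants.
That amount ($441,000) is divided into 3 shares of $147,000: Lena takes $147,000; Leilani's $147,000 share passes to Leilani's issue; Tamsin's $147,000 share passes to Tamsin's issue.
Leilani's share ($147,000) is divided into 3 shares of $49,000: Yannick, Marisol, and Florian each take $49,000.
Tamsin's share ($147,000) is divided into 3 shares of $49,000: Vidar, Phaedra, and Ansel each take $49,000.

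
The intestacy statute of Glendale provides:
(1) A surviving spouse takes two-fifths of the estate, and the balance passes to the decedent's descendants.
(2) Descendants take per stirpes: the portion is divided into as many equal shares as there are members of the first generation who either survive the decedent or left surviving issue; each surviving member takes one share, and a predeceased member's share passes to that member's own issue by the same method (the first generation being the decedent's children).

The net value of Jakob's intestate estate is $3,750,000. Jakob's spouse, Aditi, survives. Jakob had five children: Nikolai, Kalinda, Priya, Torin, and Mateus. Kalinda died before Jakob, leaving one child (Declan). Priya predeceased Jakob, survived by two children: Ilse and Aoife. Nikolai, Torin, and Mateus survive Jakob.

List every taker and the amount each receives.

Aditi takes two-fifths of $3,750,000 = $1,500,000. The remaining $2,250,000 passes to the descendants.
The descendants' portion ($2,250,000) is divided into 5 shares of $450,000: Nikolai, Torin, and Mateus each take $450,000; Kalinda's $450,000 share passes to Kalinda's issue; Priya's $450,000 share passes to Priya's issue.
Kalinda's share ($450,000) passes entirely to Declan.
Priya's share ($450,000) is divided into 2 shares of $225,000: Ilse and Aoife each take $225,000.

Aditi: $1,500,000; Nikolai: $450,000; Declan: $450,000; Ilse: $225,000; Aoife: $225,000; Torin: $450,000; Mateus: $450,000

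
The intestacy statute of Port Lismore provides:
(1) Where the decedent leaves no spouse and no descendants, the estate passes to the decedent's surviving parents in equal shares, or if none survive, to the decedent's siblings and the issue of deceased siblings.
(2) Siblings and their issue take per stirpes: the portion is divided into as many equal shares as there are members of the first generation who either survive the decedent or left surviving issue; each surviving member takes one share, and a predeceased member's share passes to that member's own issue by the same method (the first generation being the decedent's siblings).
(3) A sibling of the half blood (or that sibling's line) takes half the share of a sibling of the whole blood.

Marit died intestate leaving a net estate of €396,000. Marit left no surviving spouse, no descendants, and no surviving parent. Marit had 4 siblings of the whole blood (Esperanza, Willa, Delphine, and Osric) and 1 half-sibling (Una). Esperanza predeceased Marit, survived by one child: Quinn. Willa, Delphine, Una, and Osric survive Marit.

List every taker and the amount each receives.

Quinn: €88,000; Willa: €88,000; Delphine: €88,000; Una: €44,000; Osric: €88,000

The entire €396,000 passes to the siblings and their issue.
Counting each half-blood sibling's line as half a unit, there are 9/2 units in €396,000, so one unit is €88,000. Whole-blood lines (Esperanza, Willa, Delphine, and Osric) take €88,000 each; half-blood lines (Una) take €44,000 each.
Esperanza's share (€88,000) passes entirely to Quinn.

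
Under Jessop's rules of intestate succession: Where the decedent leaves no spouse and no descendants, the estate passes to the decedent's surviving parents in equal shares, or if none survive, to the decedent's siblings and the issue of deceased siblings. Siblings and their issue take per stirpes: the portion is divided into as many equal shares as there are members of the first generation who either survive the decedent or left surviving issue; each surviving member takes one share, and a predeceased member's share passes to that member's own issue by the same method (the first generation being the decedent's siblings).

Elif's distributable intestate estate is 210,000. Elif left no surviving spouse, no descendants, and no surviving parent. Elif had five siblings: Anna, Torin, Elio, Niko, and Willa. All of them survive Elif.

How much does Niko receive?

Niko receives 42,000.

The entire 210,000 passes to the siblings and their issue.
That amount (210,000) is divided into 5 shares of 42,000: Anna, Torin, Elio, Niko, and Willa each take 42,000.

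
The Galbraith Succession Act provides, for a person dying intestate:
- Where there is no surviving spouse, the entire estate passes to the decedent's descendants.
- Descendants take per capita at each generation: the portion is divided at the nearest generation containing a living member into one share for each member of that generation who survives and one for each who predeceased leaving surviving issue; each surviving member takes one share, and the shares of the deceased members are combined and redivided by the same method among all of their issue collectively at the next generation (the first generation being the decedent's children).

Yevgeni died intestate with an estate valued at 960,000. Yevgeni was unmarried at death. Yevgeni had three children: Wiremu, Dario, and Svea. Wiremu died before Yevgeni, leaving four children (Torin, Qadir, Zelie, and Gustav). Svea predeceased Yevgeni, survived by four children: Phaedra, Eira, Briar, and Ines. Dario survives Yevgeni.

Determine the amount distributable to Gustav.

The entire 960,000 passes to the descendants.
That amount (960,000) is divided at the children's generation into 3 shares of 320,000. Dario takes 320,000. The 2 shares of the deceased (Wiremu and Svea) are combined into a pool of 640,000.
That pool (640,000) is divided at the grandchildren's generation equally among Torin, Qadir, Zelie, Gustav, Phaedra, Eira, Briar, and Ines: 80,000 each.

Gustav receives 80,000.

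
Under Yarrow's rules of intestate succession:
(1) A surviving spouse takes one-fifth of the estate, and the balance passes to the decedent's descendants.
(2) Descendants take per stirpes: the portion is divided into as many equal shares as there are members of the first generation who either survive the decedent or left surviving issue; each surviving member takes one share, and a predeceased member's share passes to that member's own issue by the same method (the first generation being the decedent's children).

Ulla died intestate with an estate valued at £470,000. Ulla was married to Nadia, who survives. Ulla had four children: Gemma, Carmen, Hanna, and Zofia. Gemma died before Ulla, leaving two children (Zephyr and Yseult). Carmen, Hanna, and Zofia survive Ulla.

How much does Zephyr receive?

Zephyr receives £47,000.

Nadia takes one-fifth of £470,000 = £94,000. The remaining £376,000 passes to the descendants.
The descendants' portion (£376,000) is divided into 4 shares of £94,000: Carmen, Hanna, and Zofia each take £94,000; Gemma's £94,000 share passes to Gemma's issue.
Gemma's share (£94,000) is divided into 2 shares of £47,000: Zephyr and Yseult each take £47,000.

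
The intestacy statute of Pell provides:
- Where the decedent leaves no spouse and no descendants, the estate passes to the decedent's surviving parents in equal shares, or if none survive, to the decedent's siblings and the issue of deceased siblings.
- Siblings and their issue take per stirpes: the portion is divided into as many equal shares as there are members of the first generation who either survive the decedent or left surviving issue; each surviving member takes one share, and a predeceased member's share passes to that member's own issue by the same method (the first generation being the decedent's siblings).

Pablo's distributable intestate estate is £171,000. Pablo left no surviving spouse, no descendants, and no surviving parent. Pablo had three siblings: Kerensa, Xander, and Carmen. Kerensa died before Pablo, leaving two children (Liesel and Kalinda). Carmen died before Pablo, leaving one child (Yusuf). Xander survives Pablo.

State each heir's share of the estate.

The entire £171,000 passes to the siblings and their issue.
That amount (£171,000) is divided into 3 shares of £57,000: Xander takes £57,000; Kerensa's £57,000 share passes to Kerensa's issue; Carmen's £57,000 share passes to Carmen's issue.
Kerensa's share (£57,000) is divided into 2 shares of £28,500: Liesel and Kalinda each take £28,500.
Carmen's share (£57,000) passes entirely to Yusuf.

Liesel: £28,500; Kalinda: £28,500; Xander: £57,000; Yusuf: £57,000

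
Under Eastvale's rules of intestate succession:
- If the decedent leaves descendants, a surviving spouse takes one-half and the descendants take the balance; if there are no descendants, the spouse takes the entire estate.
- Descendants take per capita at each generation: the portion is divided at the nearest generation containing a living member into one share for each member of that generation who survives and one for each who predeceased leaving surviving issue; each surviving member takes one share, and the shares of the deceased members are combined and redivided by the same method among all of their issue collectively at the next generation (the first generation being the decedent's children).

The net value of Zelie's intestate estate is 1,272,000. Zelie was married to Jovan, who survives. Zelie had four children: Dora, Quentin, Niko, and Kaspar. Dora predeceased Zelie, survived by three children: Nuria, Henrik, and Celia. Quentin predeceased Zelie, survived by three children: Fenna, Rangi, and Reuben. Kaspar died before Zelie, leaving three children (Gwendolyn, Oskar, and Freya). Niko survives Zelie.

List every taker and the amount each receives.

Jovan takes one-half of 1,272,000 = 636,000. The remaining 636,000 passes to the descendants.
The descendants' portion (636,000) is divided at the children's generation into 4 shares of 159,000. Niko takes 159,000. The 3 shares of the deceased (Dora, Quentin, and Kaspar) are combined into a pool of 477,000.
That pool (477,000) is divided at the grandchildren's generation equally among Nuria, Henrik, Celia, Fenna, Rangi, Reuben, Gwendolyn, Oskar, and Freya: 53,000 each.

Jovan: 636,000; Nuria: 53,000; Henrik: 53,000; Celia: 53,000; Fenna: 53,000; Rangi: 53,000; Reuben: 53,000; Niko: 159,000; Gwendolyn: 53,000; Oskar: 53,000; Freya: 53,000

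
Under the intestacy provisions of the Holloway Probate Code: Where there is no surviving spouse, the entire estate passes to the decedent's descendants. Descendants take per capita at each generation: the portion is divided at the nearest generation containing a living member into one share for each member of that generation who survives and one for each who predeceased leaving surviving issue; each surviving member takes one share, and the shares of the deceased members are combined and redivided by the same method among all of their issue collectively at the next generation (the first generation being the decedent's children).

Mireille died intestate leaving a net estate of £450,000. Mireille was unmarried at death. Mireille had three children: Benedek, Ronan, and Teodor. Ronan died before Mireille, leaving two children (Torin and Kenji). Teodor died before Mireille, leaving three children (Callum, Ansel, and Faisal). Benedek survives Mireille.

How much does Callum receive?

Callum receives £60,000.

The entire £450,000 passes to the descendants.
That amount (£450,000) is divided at the children's generation into 3 shares of £150,000. Benedek takes £150,000. The 2 shares of the deceased (Ronan and Teodor) are combined into a pool of £300,000.
That pool (£300,000) is divided at the grandchildren's generation equally among Torin, Kenji, Callum, Ansel, and Faisal: £60,000 each.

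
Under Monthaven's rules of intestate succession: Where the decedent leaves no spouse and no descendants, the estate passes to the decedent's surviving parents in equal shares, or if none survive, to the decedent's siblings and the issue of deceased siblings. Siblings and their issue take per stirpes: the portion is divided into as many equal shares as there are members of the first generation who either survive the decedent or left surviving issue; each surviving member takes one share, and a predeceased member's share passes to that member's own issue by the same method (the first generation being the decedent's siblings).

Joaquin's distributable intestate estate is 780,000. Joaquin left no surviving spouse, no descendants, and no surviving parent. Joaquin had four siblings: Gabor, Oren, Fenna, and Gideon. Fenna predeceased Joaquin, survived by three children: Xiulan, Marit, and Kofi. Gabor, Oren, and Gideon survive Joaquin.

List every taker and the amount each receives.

Gabor: 195,000; Oren: 195,000; Xiulan: 65,000; Marit: 65,000; Kofi: 65,000; Gideon: 195,000

The entire 780,000 passes to the siblings and their issue.
That amount (780,000) is divided into 4 shares of 195,000: Gabor, Oren, and Gideon each take 195,000; Fenna's 195,000 share passes to Fenna's issue.
Fenna's share (195,000) is divided into 3 shares of 65,000: Xiulan, Marit, and Kofi each take 65,000.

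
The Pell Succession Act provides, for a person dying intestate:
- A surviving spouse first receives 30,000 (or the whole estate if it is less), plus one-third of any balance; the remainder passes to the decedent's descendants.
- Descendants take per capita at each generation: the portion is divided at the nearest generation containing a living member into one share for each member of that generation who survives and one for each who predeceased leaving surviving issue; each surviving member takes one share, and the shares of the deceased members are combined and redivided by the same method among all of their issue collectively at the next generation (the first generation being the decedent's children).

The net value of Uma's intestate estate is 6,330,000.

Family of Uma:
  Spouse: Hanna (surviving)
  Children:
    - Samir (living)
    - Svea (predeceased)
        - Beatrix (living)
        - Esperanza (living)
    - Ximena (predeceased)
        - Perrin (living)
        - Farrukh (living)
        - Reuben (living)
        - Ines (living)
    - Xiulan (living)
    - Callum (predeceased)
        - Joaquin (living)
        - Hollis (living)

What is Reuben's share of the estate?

Hanna first takes 30,000, leaving a balance of 6,300,000. Hanna then takes one-third of the balance (2,100,000), for a total of 2,130,000. The remaining 4,200,000 passes to the descendants.
The descendants' portion (4,200,000) is divided at the children's generation into 5 shares of 840,000. Samir and Xiulan each take 840,000. The 3 shares of the deceased (Svea, Ximena, and Callum) are combined into a pool of 2,520,000.
That pool (2,520,000) is divided at the grandchildren's generation equally among Beatrix, Esperanza, Perrin, Farrukh, Reuben, Ines, Joaquin, and Hollis: 315,000 each.

Reuben receives 315,000.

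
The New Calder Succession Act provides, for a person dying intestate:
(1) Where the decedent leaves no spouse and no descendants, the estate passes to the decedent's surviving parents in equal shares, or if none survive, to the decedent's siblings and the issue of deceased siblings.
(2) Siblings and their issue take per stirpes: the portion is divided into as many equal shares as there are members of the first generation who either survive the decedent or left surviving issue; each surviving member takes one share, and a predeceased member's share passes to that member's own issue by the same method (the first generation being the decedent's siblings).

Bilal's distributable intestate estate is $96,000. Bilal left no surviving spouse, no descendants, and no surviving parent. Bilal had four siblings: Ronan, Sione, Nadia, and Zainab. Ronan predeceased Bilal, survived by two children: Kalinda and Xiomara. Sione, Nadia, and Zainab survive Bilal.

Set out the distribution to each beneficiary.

The entire $96,000 passes to the siblings and their issue.
That amount ($96,000) is divided into 4 shares of $24,000: Sione, Nadia, and Zainab each take $24,000; Ronan's $24,000 share passes to Ronan's issue.
Ronan's share ($24,000) is divided into 2 shares of $12,000: Kalinda and Xiomara each take $12,000.

Kalinda: $12,000; Xiomara: $12,000; Sione: $24,000; Nadia: $24,000; Zainab: $24,000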